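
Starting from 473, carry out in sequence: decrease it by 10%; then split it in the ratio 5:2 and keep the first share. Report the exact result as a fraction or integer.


Start with 473.
Step 1: Decrease by 10%: 473 * 90/100 = 4257/10
Step 2: Split 5:2, first share = 4257/10 * 5/7 = 4257/14
Final result = 4257/14

4257/14


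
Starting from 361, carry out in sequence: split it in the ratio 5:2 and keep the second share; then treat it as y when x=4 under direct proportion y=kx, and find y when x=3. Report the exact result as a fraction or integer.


Start with 361.
Step 1: Split 5:2, second share = 361 * 2/7 = 722/7
Step 2: Direct prop: k = (722/7)/4; new y = k*3 = 722/7*3/4 = 1083/14
Final result = 1083/14

1083/14


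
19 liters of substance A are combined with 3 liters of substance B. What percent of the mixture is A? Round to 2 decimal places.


Volume of A = 19 L
Volume of B = 3 L
Total volume = 19 + 3 = 22 L
Percentage of A = (19/22) * 100
= 86.36%

86.36


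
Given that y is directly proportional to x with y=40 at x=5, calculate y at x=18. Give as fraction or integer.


Direct proportion: y = kx
Find k: k = 40/5 = 8
Compute y at x=18: y = 8 * 18
y = 144

144


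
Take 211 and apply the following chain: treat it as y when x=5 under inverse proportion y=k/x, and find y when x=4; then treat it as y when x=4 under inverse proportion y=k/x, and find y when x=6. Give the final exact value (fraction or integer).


Start with 211.
Step 1: Inverse prop: k = (211)*5; new y = k/4 = 211*5/4 = 1055/4
Step 2: Inverse prop: k = (1055/4)*4; new y = k/6 = 1055/4*4/6 = 1055/6
Final result = 1055/6

1055/6


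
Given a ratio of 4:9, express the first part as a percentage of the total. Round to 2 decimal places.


Total parts = 4 + 9 = 13
First part fraction = 4/13
Percentage = (4/13) * 100
= 0.307692 * 100
= 30.77%

30.77


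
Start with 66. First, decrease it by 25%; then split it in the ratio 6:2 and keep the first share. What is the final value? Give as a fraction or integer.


Start with 66.
Step 1: Decrease by 25%: 66 * 75/100 = 99/2
Step 2: Split 6:2, first share = 99/2 * 6/8 = 297/8
Final result = 297/8

297/8


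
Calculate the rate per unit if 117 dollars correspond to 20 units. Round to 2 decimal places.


Total dollars = 117
Number of units = 20
Unit rate = 117 / 20
= 5.85 dollars per unit

5.85


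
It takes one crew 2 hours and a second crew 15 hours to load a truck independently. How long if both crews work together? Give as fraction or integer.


Rate of A = 1/2 job per hour
Rate of B = 1/15 job per hour
Combined rate = 1/2 + 1/15
Find common denominator: (15 + 2)/(2*15) = 17/30
Combined rate = 17/30 job per hour
Time together = 1 / (17/30) = 30/17 hours

30/17


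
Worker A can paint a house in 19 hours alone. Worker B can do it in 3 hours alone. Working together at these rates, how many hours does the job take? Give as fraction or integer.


Rate of A = 1/19 job per hour
Rate of B = 1/3 job per hour
Combined rate = 1/19 + 1/3
Find common denominator: (3 + 19)/(19*3) = 22/57
Combined rate = 22/57 job per hour
Time together = 1 / (22/57) = 57/22 hours

57/22


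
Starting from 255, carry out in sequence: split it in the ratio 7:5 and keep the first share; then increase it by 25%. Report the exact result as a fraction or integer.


Start with 255.
Step 1: Split 7:5, first share = 255 * 7/12 = 595/4
Step 2: Increase by 25%: 595/4 * 125/100 = 2975/16
Final result = 2975/16

2975/16


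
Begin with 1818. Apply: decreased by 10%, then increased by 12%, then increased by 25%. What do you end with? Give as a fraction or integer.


Start: 1818
Step 1: decrease by 10% => multiply by 90/100
  1818 * 90/100 = 8181/5
Step 2: increase by 12% => multiply by 112/100
  8181/5 * 112/100 = 229068/125
Step 3: increase by 25% => multiply by 125/100
  229068/125 * 125/100 = 57267/25
Final value = 57267/25

57267/25


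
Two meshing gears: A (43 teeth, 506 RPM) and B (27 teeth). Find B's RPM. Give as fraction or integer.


Gear ratio: teeth_A * RPM_A = teeth_B * RPM_B
43 * 506 = 27 * RPM_B
21758 = 27 * RPM_B
RPM_B = 21758 / 27
RPM_B = 21758/27

21758/27


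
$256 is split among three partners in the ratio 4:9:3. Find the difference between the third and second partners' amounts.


Total parts = 4 + 9 + 3 = 16
Value per part = 256 / 16 = 16
Shares: 4*16=64, 9*16=144, 3*16=48
Third share = 48, second share = 144
Difference = |48 - 144| = 96

96


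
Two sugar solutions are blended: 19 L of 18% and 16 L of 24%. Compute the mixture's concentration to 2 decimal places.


Solute in mixture 1 = 18% of 19 L = 19*18/100 = 171/50 L
Solute in mixture 2 = 24% of 16 L = 16*24/100 = 96/25 L
Total solute = 171/50 + 96/25 = 363/50 L
Total volume = 19 + 16 = 35 L
Final concentration = 363/50/35 * 100 = 20.74%

20.74


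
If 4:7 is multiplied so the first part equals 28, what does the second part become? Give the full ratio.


Original ratio: 4:7
First term target: 28
Scale factor = 28 / 4 = 7
Multiply second term: 7 * 7 = 49
Equivalent ratio = 28:49

28:49


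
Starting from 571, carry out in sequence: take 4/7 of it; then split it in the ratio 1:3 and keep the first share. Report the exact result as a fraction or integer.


Start with 571.
Step 1: Take 4/7: 571 * 4/7 = 2284/7
Step 2: Split 1:3, first share = 2284/7 * 1/4 = 571/7
Final result = 571/7

571/7


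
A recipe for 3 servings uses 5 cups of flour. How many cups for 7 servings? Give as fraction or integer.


Original: 5 cups for 3 servings
Target servings = 7
Scaling factor = 7/3
New amount = 5 * 7/3
= 35/3
= 35/3 cups

35/3


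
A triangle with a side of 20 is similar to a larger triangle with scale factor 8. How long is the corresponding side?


Similar triangles have proportional sides
Scale factor = 8
Smaller side = 20
Corresponding larger side = 20 * 8
= 160

160


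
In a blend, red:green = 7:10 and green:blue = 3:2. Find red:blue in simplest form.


Given a:b = 7:10 and b:c = 3:2
Make b consistent. Multiply first ratio by 3: a:b = 21:30
Multiply second ratio by 10: b:c = 30:20
Now b = 30 in both, so a:b:c = 21:30:20
Therefore a:c = 21:20
Simplify by GCD: a:c = 21:20

21:20


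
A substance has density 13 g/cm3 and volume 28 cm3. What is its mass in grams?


Using mass = density * volume
Density = 13 g/cm3
Volume = 28 cm3
Mass = 13 * 28
= 364 g

364


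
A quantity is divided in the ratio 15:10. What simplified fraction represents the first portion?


Total parts = 15 + 10 = 25
First part fraction = 15/25
Simplify: 15/25 = 3/5

3/5


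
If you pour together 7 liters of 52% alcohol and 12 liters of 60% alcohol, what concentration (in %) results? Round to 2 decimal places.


Solute in mixture 1 = 52% of 7 L = 7*52/100 = 91/25 L
Solute in mixture 2 = 60% of 12 L = 12*60/100 = 36/5 L
Total solute = 91/25 + 36/5 = 271/25 L
Total volume = 7 + 12 = 19 L
Final concentration = 271/25/19 * 100 = 57.05%

57.05


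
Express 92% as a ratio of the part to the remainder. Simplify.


Part = 92%, Remainder = 8%
Ratio = 92:8
GCD(92, 8) = 4
Simplify: 23:2 = 23:2

23:2


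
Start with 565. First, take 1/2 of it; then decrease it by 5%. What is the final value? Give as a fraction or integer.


Start with 565.
Step 1: Take 1/2: 565 * 1/2 = 565/2
Step 2: Decrease by 5%: 565/2 * 95/100 = 2147/8
Final result = 2147/8

2147/8


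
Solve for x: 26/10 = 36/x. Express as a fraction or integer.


Setting up: 26/10 = 36/x
Cross multiply: 26 * x = 10 * 36
26x = 360
x = 360/26
x = 180/13

180/13


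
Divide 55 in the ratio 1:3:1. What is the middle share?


Ratio = 1:3:1
Total parts = 1 + 3 + 1 = 5
Value per part = 55 / 5 = 11
First share = 1 * 11 = 11
Middle share = 3 * 11 = 33
Third share = 1 * 11 = 11

33


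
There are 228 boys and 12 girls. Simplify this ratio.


Find GCD(228, 12)
GCD = 12
Divide both by 12: 228/12 = 19, 12/12 = 1
Simplified ratio = 19:1

19:1


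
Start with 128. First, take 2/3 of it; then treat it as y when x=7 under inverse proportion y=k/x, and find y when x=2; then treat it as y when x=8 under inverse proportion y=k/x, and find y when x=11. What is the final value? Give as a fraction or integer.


Start with 128.
Step 1: Take 2/3: 128 * 2/3 = 256/3
Step 2: Inverse prop: k = (256/3)*7; new y = k/2 = 256/3*7/2 = 896/3
Step 3: Inverse prop: k = (896/3)*8; new y = k/11 = 896/3*8/11 = 7168/33
Final result = 7168/33

7168/33


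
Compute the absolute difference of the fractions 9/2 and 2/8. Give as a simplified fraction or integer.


Simplify: 9/2 = 9/2 and 2/8 = 1/4
Find common denominator: LCD = 4
Convert: 18/4 and 1/4
Difference = |18 - 1|/4 = 17/4
Simplified = 17/4

17/4


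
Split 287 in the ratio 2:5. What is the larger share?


Total parts = 2 + 5 = 7
Value per part = 287 / 7 = 41
First share = 2 * 41 = 82
Second share = 5 * 41 = 205
Larger share = 205

205


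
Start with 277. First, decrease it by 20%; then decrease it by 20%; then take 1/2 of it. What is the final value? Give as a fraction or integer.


Start with 277.
Step 1: Decrease by 20%: 277 * 80/100 = 1108/5
Step 2: Decrease by 20%: 1108/5 * 80/100 = 4432/25
Step 3: Take 1/2: 4432/25 * 1/2 = 2216/25
Final result = 2216/25

2216/25


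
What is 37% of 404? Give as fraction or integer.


Compute 37% of 404
Convert percentage: 37% = 37/100
Multiply: 404 * 37/100
= 14948/100
= 3737/25

3737/25


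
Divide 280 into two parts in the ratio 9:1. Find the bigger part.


Total parts = 9 + 1 = 10
Value per part = 280 / 10 = 28
First share = 9 * 28 = 252
Second share = 1 * 28 = 28
Larger share = 252

252


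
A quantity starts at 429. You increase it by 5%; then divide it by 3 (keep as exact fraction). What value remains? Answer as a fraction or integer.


Start with 429.
Step 1: Increase by 5%: 429 * 105/100 = 9009/20
Step 2: Divide by 3: 9009/20 / 3 = 3003/20
Final result = 3003/20

3003/20


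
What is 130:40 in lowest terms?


Find GCD(130, 40)
GCD = 10
Divide both by 10: 130/10 = 13, 40/10 = 4
Simplified ratio = 13:4

13:4


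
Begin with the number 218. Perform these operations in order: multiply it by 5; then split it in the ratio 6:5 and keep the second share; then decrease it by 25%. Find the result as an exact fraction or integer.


Start with 218.
Step 1: Multiply by 5: 218 * 5 = 1090
Step 2: Split 6:5, second share = 1090 * 5/11 = 5450/11
Step 3: Decrease by 25%: 5450/11 * 75/100 = 8175/22
Final result = 8175/22

8175/22


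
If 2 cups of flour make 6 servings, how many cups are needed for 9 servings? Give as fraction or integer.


Original: 2 cups for 6 servings
Target servings = 9
Scaling factor = 9/6
New amount = 2 * 9/6
= 18/6
= 3 cups

3


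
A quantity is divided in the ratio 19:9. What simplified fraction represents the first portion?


Total parts = 19 + 9 = 28
First part fraction = 19/28
Simplify: 19/28 = 19/28

19/28


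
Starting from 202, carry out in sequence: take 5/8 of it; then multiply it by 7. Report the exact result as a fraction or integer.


Start with 202.
Step 1: Take 5/8: 202 * 5/8 = 505/4
Step 2: Multiply by 7: 505/4 * 7 = 3535/4
Final result = 3535/4

3535/4


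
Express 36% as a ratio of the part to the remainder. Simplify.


Part = 36%, Remainder = 64%
Ratio = 36:64
GCD(36, 64) = 4
Simplify: 9:16 = 9:16

9:16


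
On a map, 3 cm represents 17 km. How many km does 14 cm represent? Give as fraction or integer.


Map scale: 3 cm = 17 km
Measured distance on map = 14 cm
Set up proportion: 14 * 17 / 3
= 238 / 3
= 238/3 km

238/3


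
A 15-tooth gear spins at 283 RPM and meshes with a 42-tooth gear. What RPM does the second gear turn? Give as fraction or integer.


Gear ratio: teeth_A * RPM_A = teeth_B * RPM_B
15 * 283 = 42 * RPM_B
4245 = 42 * RPM_B
RPM_B = 4245 / 42
RPM_B = 1415/14

1415/14


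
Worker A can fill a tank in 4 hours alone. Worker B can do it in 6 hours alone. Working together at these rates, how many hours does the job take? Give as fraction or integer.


Rate of A = 1/4 job per hour
Rate of B = 1/6 job per hour
Combined rate = 1/4 + 1/6
Find common denominator: (6 + 4)/(4*6) = 10/24
Combined rate = 5/12 job per hour
Time together = 1 / (5/12) = 12/5 hours

12/5


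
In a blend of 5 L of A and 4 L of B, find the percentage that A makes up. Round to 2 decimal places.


Volume of A = 5 L
Volume of B = 4 L
Total volume = 5 + 4 = 9 L
Percentage of A = (5/9) * 100
= 55.56%

55.56


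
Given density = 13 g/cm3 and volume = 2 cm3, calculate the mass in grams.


Using mass = density * volume
Density = 13 g/cm3
Volume = 2 cm3
Mass = 13 * 2
= 26 g

26


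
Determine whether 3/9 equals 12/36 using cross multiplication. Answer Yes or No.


Cross multiply to check 3/9 = 12/36
Left cross product: 3 * 36 = 108
Right cross product: 9 * 12 = 108
108 = 108
Equal, so proportions match => Yes

Yes


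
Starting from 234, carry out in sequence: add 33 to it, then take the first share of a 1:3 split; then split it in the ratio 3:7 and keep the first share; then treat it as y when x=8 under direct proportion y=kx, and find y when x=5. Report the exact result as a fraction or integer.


Start with 234.
Step 1: Add 33: 234+33=267; split 1:3 first = 267*1/4 = 267/4
Step 2: Split 3:7, first share = 267/4 * 3/10 = 801/40
Step 3: Direct prop: k = (801/40)/8; new y = k*5 = 801/40*5/8 = 801/64
Final result = 801/64

801/64


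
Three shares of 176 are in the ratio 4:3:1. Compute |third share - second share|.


Total parts = 4 + 3 + 1 = 8
Value per part = 176 / 8 = 22
Shares: 4*22=88, 3*22=66, 1*22=22
Third share = 22, second share = 66
Difference = |22 - 66| = 44

44


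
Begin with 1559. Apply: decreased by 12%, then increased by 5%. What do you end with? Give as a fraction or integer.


Start: 1559
Step 1: decrease by 12% => multiply by 88/100
  1559 * 88/100 = 34298/25
Step 2: increase by 5% => multiply by 105/100
  34298/25 * 105/100 = 360129/250
Final value = 360129/250

360129/250


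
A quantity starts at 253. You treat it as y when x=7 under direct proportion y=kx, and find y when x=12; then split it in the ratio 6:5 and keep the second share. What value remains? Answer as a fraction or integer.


Start with 253.
Step 1: Direct prop: k = (253)/7; new y = k*12 = 253*12/7 = 3036/7
Step 2: Split 6:5, second share = 3036/7 * 5/11 = 1380/7
Final result = 1380/7

1380/7


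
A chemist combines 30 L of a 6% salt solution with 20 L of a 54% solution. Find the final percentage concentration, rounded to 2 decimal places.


Solute in mixture 1 = 6% of 30 L = 30*6/100 = 9/5 L
Solute in mixture 2 = 54% of 20 L = 20*54/100 = 54/5 L
Total solute = 9/5 + 54/5 = 63/5 L
Total volume = 30 + 20 = 50 L
Final concentration = 63/5/50 * 100 = 25.20%

25.20


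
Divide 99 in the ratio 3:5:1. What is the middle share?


Ratio = 3:5:1
Total parts = 3 + 5 + 1 = 9
Value per part = 99 / 9 = 11
First share = 3 * 11 = 33
Middle share = 5 * 11 = 55
Third share = 1 * 11 = 11

55


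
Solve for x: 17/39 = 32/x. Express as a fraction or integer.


Setting up: 17/39 = 32/x
Cross multiply: 17 * x = 39 * 32
17x = 1248
x = 1248/17
x = 1248/17

1248/17


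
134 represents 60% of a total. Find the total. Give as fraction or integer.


Given: 134 is 60% of the whole
Set up: 134 = 60/100 * whole
whole = 134 * 100 / 60
whole = 13400 / 60
whole = 670/3

670/3


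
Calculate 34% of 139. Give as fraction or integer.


Compute 34% of 139
Convert percentage: 34% = 34/100
Multiply: 139 * 34/100
= 4726/100
= 2363/50

2363/50


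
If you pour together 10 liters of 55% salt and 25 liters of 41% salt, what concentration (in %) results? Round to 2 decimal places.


Solute in mixture 1 = 55% of 10 L = 10*55/100 = 11/2 L
Solute in mixture 2 = 41% of 25 L = 25*41/100 = 41/4 L
Total solute = 11/2 + 41/4 = 63/4 L
Total volume = 10 + 25 = 35 L
Final concentration = 63/4/35 * 100 = 45.00%

45.00


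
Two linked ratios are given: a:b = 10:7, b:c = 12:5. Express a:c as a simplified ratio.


Given a:b = 10:7 and b:c = 12:5
Make b consistent. Multiply first ratio by 12: a:b = 120:84
Multiply second ratio by 7: b:c = 84:35
Now b = 84 in both, so a:b:c = 120:84:35
Therefore a:c = 120:35
Simplify by GCD: a:c = 24:7

24:7


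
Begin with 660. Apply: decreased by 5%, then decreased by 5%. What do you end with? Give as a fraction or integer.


Start: 660
Step 1: decrease by 5% => multiply by 95/100
  660 * 95/100 = 627
Step 2: decrease by 5% => multiply by 95/100
  627 * 95/100 = 11913/20
Final value = 11913/20

11913/20


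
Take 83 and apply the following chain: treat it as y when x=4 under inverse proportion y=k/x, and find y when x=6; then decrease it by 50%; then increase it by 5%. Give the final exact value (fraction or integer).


Start with 83.
Step 1: Inverse prop: k = (83)*4; new y = k/6 = 83*4/6 = 166/3
Step 2: Decrease by 50%: 166/3 * 50/100 = 83/3
Step 3: Increase by 5%: 83/3 * 105/100 = 581/20
Final result = 581/20

581/20


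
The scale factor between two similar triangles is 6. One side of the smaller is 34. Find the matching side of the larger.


Similar triangles have proportional sides
Scale factor = 6
Smaller side = 34
Corresponding larger side = 34 * 6
= 204

204


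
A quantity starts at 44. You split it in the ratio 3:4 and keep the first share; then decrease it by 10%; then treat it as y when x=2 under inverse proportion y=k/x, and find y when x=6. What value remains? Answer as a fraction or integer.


Start with 44.
Step 1: Split 3:4, first share = 44 * 3/7 = 132/7
Step 2: Decrease by 10%: 132/7 * 90/100 = 594/35
Step 3: Inverse prop: k = (594/35)*2; new y = k/6 = 594/35*2/6 = 198/35
Final result = 198/35

198/35


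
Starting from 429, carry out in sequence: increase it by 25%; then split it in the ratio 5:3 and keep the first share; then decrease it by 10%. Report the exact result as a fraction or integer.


Start with 429.
Step 1: Increase by 25%: 429 * 125/100 = 2145/4
Step 2: Split 5:3, first share = 2145/4 * 5/8 = 10725/32
Step 3: Decrease by 10%: 10725/32 * 90/100 = 19305/64
Final result = 19305/64

19305/64


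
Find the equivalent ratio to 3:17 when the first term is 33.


Original ratio: 3:17
First term target: 33
Scale factor = 33 / 3 = 11
Multiply second term: 17 * 11 = 187
Equivalent ratio = 33:187

33:187


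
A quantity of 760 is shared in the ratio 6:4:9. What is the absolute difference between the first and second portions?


Total parts = 6 + 4 + 9 = 19
Value per part = 760 / 19 = 40
Shares: 6*40=240, 4*40=160, 9*40=360
First share = 240, second share = 160
Difference = |240 - 160| = 80

80


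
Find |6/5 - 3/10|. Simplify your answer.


Simplify: 6/5 = 6/5 and 3/10 = 3/10
Find common denominator: LCD = 10
Convert: 12/10 and 3/10
Difference = |12 - 3|/10 = 9/10
Simplified = 9/10

9/10


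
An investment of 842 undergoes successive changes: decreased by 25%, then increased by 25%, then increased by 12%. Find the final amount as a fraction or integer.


Start: 842
Step 1: decrease by 25% => multiply by 75/100
  842 * 75/100 = 1263/2
Step 2: increase by 25% => multiply by 125/100
  1263/2 * 125/100 = 6315/8
Step 3: increase by 12% => multiply by 112/100
  6315/8 * 112/100 = 8841/10
Final value = 8841/10

8841/10


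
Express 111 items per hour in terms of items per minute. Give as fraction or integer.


Converting from per hour to per minute
Rate = 111 items per hour
Divide by 60: 111/60
= 37/20 items per minute

37/20


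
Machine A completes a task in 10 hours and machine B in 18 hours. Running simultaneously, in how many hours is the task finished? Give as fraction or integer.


Rate of A = 1/10 job per hour
Rate of B = 1/18 job per hour
Combined rate = 1/10 + 1/18
Find common denominator: (18 + 10)/(10*18) = 28/180
Combined rate = 7/45 job per hour
Time together = 1 / (7/45) = 45/7 hours

45/7


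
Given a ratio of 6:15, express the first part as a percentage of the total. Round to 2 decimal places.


Total parts = 6 + 15 = 21
First part fraction = 6/21
Percentage = (6/21) * 100
= 0.285714 * 100
= 28.57%

28.57


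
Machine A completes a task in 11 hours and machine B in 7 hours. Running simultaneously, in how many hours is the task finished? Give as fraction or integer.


Rate of A = 1/11 job per hour
Rate of B = 1/7 job per hour
Combined rate = 1/11 + 1/7
Find common denominator: (7 + 11)/(11*7) = 18/77
Combined rate = 18/77 job per hour
Time together = 1 / (18/77) = 77/18 hours

77/18


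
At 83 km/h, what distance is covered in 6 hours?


Using distance = speed * time
Speed = 83 km/h
Time = 6 hours
Distance = 83 * 6
= 498 km

498


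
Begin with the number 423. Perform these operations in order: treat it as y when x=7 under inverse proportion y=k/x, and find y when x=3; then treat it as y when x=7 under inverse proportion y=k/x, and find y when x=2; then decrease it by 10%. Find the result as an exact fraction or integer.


Start with 423.
Step 1: Inverse prop: k = (423)*7; new y = k/3 = 423*7/3 = 987
Step 2: Inverse prop: k = (987)*7; new y = k/2 = 987*7/2 = 6909/2
Step 3: Decrease by 10%: 6909/2 * 90/100 = 62181/20
Final result = 62181/20

62181/20


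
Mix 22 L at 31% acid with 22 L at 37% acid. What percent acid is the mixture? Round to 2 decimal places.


Solute in mixture 1 = 31% of 22 L = 22*31/100 = 341/50 L
Solute in mixture 2 = 37% of 22 L = 22*37/100 = 407/50 L
Total solute = 341/50 + 407/50 = 374/25 L
Total volume = 22 + 22 = 44 L
Final concentration = 374/25/44 * 100 = 34.00%

34.00


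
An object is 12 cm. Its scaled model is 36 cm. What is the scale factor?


Original length = 12 cm
Scaled length = 36 cm
Scale factor = 36 / 12
= 3

3


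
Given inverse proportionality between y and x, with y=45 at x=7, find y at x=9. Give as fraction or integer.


Inverse proportion: y = k/x
Find k: k = 7 * 45 = 315
Compute y at x=9: y = 315/9
y = 35

35


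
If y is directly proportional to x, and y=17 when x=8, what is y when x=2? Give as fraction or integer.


Direct proportion: y = kx
Find k: k = 17/8 = 17/8
Compute y at x=2: y = 17/8 * 2
y = 17/4

17/4


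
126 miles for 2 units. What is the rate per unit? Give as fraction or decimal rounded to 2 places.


Total miles = 126
Number of units = 2
Unit rate = 126 / 2
= 63 miles per unit

63


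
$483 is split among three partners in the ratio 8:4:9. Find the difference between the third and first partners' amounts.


Total parts = 8 + 4 + 9 = 21
Value per part = 483 / 21 = 23
Shares: 8*23=184, 4*23=92, 9*23=207
Third share = 207, first share = 184
Difference = |207 - 184| = 23

23


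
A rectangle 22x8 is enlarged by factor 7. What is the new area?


Original dimensions: 22 x 8
Enlargement factor = 7
New width = 22 * 7 = 154
New height = 8 * 7 = 56
New area = 154 * 56 = 8624

8624


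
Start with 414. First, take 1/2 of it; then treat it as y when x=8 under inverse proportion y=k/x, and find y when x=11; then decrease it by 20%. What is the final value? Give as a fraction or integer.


Start with 414.
Step 1: Take 1/2: 414 * 1/2 = 207
Step 2: Inverse prop: k = (207)*8; new y = k/11 = 207*8/11 = 1656/11
Step 3: Decrease by 20%: 1656/11 * 80/100 = 6624/55
Final result = 6624/55

6624/55


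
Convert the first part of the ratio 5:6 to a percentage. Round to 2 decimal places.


Total parts = 5 + 6 = 11
First part fraction = 5/11
Percentage = (5/11) * 100
= 0.454545 * 100
= 45.45%

45.45


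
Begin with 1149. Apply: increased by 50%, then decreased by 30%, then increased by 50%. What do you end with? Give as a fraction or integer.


Start: 1149
Step 1: increase by 50% => multiply by 150/100
  1149 * 150/100 = 3447/2
Step 2: decrease by 30% => multiply by 70/100
  3447/2 * 70/100 = 24129/20
Step 3: increase by 50% => multiply by 150/100
  24129/20 * 150/100 = 72387/40
Final value = 72387/40

72387/40


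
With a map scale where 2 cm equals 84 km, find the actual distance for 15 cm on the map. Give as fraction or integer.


Map scale: 2 cm = 84 km
Measured distance on map = 15 cm
Set up proportion: 15 * 84 / 2
= 1260 / 2
= 630 km

630


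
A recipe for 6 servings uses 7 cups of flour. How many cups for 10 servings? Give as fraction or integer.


Original: 7 cups for 6 servings
Target servings = 10
Scaling factor = 10/6
New amount = 7 * 10/6
= 70/6
= 35/3 cups

35/3


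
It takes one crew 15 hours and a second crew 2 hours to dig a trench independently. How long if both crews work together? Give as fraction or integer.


Rate of A = 1/15 job per hour
Rate of B = 1/2 job per hour
Combined rate = 1/15 + 1/2
Find common denominator: (2 + 15)/(15*2) = 17/30
Combined rate = 17/30 job per hour
Time together = 1 / (17/30) = 30/17 hours

30/17


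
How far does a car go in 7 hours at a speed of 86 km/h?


Using distance = speed * time
Speed = 86 km/h
Time = 7 hours
Distance = 86 * 7
= 602 km

602


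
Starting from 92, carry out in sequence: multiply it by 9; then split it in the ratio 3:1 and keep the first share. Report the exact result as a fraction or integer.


Start with 92.
Step 1: Multiply by 9: 92 * 9 = 828
Step 2: Split 3:1, first share = 828 * 3/4 = 621
Final result = 621

621


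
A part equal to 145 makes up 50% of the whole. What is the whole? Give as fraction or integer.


Given: 145 is 50% of the whole
Set up: 145 = 50/100 * whole
whole = 145 * 100 / 50
whole = 14500 / 50
whole = 290

290


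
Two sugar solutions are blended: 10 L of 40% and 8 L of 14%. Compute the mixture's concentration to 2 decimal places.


Solute in mixture 1 = 40% of 10 L = 10*40/100 = 4 L
Solute in mixture 2 = 14% of 8 L = 8*14/100 = 28/25 L
Total solute = 4 + 28/25 = 128/25 L
Total volume = 10 + 8 = 18 L
Final concentration = 128/25/18 * 100 = 28.44%

28.44


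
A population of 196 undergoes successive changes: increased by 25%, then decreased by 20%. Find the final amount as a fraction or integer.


Start: 196
Step 1: increase by 25% => multiply by 125/100
  196 * 125/100 = 245
Step 2: decrease by 20% => multiply by 80/100
  245 * 80/100 = 196
Final value = 196

196


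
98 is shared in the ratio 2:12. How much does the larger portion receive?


Total parts = 2 + 12 = 14
Value per part = 98 / 14 = 7
First share = 2 * 7 = 14
Second share = 12 * 7 = 84
Larger share = 84

84


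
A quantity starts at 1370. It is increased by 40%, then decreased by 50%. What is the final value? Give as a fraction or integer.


Start: 1370
Step 1: increase by 40% => multiply by 140/100
  1370 * 140/100 = 1918
Step 2: decrease by 50% => multiply by 50/100
  1918 * 50/100 = 959
Final value = 959

959


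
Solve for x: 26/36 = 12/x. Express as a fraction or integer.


Setting up: 26/36 = 12/x
Cross multiply: 26 * x = 36 * 12
26x = 432
x = 432/26
x = 216/13

216/13


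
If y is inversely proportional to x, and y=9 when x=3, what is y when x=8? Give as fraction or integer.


Inverse proportion: y = k/x
Find k: k = 3 * 9 = 27
Compute y at x=8: y = 27/8
y = 27/8

27/8


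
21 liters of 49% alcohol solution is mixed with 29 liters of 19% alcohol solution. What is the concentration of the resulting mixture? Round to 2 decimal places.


Solute in mixture 1 = 49% of 21 L = 21*49/100 = 1029/100 L
Solute in mixture 2 = 19% of 29 L = 29*19/100 = 551/100 L
Total solute = 1029/100 + 551/100 = 79/5 L
Total volume = 21 + 29 = 50 L
Final concentration = 79/5/50 * 100 = 31.60%

31.60


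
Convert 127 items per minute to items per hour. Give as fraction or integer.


Converting from per minute to per hour
Rate = 127 items per minute
Multiply by 60: 127 * 60
= 7620 items per hour

7620


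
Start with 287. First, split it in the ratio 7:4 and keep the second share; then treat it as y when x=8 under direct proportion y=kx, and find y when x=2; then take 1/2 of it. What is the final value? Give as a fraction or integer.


Start with 287.
Step 1: Split 7:4, second share = 287 * 4/11 = 1148/11
Step 2: Direct prop: k = (1148/11)/8; new y = k*2 = 1148/11*2/8 = 287/11
Step 3: Take 1/2: 287/11 * 1/2 = 287/22
Final result = 287/22

287/22


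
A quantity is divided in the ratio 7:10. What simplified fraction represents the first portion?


Total parts = 7 + 10 = 17
First part fraction = 7/17
Simplify: 7/17 = 7/17

7/17


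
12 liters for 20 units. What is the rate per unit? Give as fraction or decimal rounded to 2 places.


Total liters = 12
Number of units = 20
Unit rate = 12 / 20
= 0.60 liters per unit

0.60


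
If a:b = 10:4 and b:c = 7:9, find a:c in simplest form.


Given a:b = 10:4 and b:c = 7:9
Make b consistent. Multiply first ratio by 7: a:b = 70:28
Multiply second ratio by 4: b:c = 28:36
Now b = 28 in both, so a:b:c = 70:28:36
Therefore a:c = 70:36
Simplify by GCD: a:c = 35:18

35:18


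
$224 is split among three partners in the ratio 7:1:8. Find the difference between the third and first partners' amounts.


Total parts = 7 + 1 + 8 = 16
Value per part = 224 / 16 = 14
Shares: 7*14=98, 1*14=14, 8*14=112
Third share = 112, first share = 98
Difference = |112 - 98| = 14

14


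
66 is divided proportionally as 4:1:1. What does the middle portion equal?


Ratio = 4:1:1
Total parts = 4 + 1 + 1 = 6
Value per part = 66 / 6 = 11
First share = 4 * 11 = 44
Middle share = 1 * 11 = 11
Third share = 1 * 11 = 11

11


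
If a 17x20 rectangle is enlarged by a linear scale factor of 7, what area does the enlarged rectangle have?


Original dimensions: 17 x 20
Enlargement factor = 7
New width = 17 * 7 = 119
New height = 20 * 7 = 140
New area = 119 * 140 = 16660

16660


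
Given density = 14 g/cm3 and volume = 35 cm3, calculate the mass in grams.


Using mass = density * volume
Density = 14 g/cm3
Volume = 35 cm3
Mass = 14 * 35
= 490 g

490


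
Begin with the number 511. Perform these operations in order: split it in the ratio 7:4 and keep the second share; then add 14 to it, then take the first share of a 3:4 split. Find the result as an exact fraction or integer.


Start with 511.
Step 1: Split 7:4, second share = 511 * 4/11 = 2044/11
Step 2: Add 14: 2044/11+14=2198/11; split 3:4 first = 2198/11*3/7 = 942/11
Final result = 942/11

942/11


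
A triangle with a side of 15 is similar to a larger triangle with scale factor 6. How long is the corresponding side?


Similar triangles have proportional sides
Scale factor = 6
Smaller side = 15
Corresponding larger side = 15 * 6
= 90

90


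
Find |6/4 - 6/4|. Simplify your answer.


Simplify: 6/4 = 3/2 and 6/4 = 3/2
Find common denominator: LCD = 2
Convert: 3/2 and 3/2
Difference = |3 - 3|/2 = 0/2
Simplified = 0

0


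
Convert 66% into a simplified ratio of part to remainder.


Part = 66%, Remainder = 34%
Ratio = 66:34
GCD(66, 34) = 2
Simplify: 33:17 = 33:17

33:17


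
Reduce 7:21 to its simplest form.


Find GCD(7, 21)
GCD = 7
Divide both by 7: 7/7 = 1, 21/7 = 3
Simplified ratio = 1:3

1:3


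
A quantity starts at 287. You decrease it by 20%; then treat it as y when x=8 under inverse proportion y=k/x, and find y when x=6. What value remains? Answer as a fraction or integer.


Start with 287.
Step 1: Decrease by 20%: 287 * 80/100 = 1148/5
Step 2: Inverse prop: k = (1148/5)*8; new y = k/6 = 1148/5*8/6 = 4592/15
Final result = 4592/15

4592/15


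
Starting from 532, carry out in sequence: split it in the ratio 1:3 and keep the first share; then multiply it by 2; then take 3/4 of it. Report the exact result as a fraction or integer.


Start with 532.
Step 1: Split 1:3, first share = 532 * 1/4 = 133
Step 2: Multiply by 2: 133 * 2 = 266
Step 3: Take 3/4: 266 * 3/4 = 399/2
Final result = 399/2

399/2


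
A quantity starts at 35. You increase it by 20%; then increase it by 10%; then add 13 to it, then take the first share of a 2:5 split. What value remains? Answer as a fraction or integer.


Start with 35.
Step 1: Increase by 20%: 35 * 120/100 = 42
Step 2: Increase by 10%: 42 * 110/100 = 231/5
Step 3: Add 13: 231/5+13=296/5; split 2:5 first = 296/5*2/7 = 592/35
Final result = 592/35

592/35


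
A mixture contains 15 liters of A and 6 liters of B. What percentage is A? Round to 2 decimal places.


Volume of A = 15 L
Volume of B = 6 L
Total volume = 15 + 6 = 21 L
Percentage of A = (15/21) * 100
= 71.43%

71.43


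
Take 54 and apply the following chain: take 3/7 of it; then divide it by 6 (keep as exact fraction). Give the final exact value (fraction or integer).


Start with 54.
Step 1: Take 3/7: 54 * 3/7 = 162/7
Step 2: Divide by 6: 162/7 / 6 = 27/7
Final result = 27/7

27/7


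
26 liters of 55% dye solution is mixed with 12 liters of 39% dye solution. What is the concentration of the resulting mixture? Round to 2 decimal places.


Solute in mixture 1 = 55% of 26 L = 26*55/100 = 143/10 L
Solute in mixture 2 = 39% of 12 L = 12*39/100 = 117/25 L
Total solute = 143/10 + 117/25 = 949/50 L
Total volume = 26 + 12 = 38 L
Final concentration = 949/50/38 * 100 = 49.95%

49.95


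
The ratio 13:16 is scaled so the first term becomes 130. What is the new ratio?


Original ratio: 13:16
First term target: 130
Scale factor = 130 / 13 = 10
Multiply second term: 16 * 10 = 160
Equivalent ratio = 130:160

130:160


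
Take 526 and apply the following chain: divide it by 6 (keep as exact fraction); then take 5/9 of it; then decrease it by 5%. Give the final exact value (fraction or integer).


Start with 526.
Step 1: Divide by 6: 526 / 6 = 263/3
Step 2: Take 5/9: 263/3 * 5/9 = 1315/27
Step 3: Decrease by 5%: 1315/27 * 95/100 = 4997/108
Final result = 4997/108

4997/108


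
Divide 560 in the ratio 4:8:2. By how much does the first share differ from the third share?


Total parts = 4 + 8 + 2 = 14
Value per part = 560 / 14 = 40
Shares: 4*40=160, 8*40=320, 2*40=80
First share = 160, third share = 80
Difference = |160 - 80| = 80

80


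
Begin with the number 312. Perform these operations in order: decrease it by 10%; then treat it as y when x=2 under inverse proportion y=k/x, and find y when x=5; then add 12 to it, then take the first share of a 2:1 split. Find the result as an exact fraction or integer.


Start with 312.
Step 1: Decrease by 10%: 312 * 90/100 = 1404/5
Step 2: Inverse prop: k = (1404/5)*2; new y = k/5 = 1404/5*2/5 = 2808/25
Step 3: Add 12: 2808/25+12=3108/25; split 2:1 first = 3108/25*2/3 = 2072/25
Final result = 2072/25

2072/25


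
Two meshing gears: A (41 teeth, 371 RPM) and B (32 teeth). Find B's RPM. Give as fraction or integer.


Gear ratio: teeth_A * RPM_A = teeth_B * RPM_B
41 * 371 = 32 * RPM_B
15211 = 32 * RPM_B
RPM_B = 15211 / 32
RPM_B = 15211/32

15211/32


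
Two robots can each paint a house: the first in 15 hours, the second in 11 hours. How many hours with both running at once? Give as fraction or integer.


Rate of A = 1/15 job per hour
Rate of B = 1/11 job per hour
Combined rate = 1/15 + 1/11
Find common denominator: (11 + 15)/(15*11) = 26/165
Combined rate = 26/165 job per hour
Time together = 1 / (26/165) = 165/26 hours

165/26


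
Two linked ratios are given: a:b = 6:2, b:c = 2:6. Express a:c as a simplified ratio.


Given a:b = 6:2 and b:c = 2:6
Make b consistent. Multiply first ratio by 2: a:b = 12:4
Multiply second ratio by 2: b:c = 4:12
Now b = 4 in both, so a:b:c = 12:4:12
Therefore a:c = 12:12
Simplify by GCD: a:c = 1:1

1:1


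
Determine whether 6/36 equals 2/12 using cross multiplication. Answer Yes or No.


Cross multiply to check 6/36 = 2/12
Left cross product: 6 * 12 = 72
Right cross product: 36 * 2 = 72
72 = 72
Equal, so proportions match => Yes

Yes


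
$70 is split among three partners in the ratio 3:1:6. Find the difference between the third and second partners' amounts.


Total parts = 3 + 1 + 6 = 10
Value per part = 70 / 10 = 7
Shares: 3*7=21, 1*7=7, 6*7=42
Third share = 42, second share = 7
Difference = |42 - 7| = 35

35


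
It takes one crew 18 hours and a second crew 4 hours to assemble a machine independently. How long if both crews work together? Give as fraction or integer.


Rate of A = 1/18 job per hour
Rate of B = 1/4 job per hour
Combined rate = 1/18 + 1/4
Find common denominator: (4 + 18)/(18*4) = 22/72
Combined rate = 11/36 job per hour
Time together = 1 / (11/36) = 36/11 hours

36/11


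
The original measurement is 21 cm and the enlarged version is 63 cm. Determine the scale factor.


Original length = 21 cm
Scaled length = 63 cm
Scale factor = 63 / 21
= 3

3


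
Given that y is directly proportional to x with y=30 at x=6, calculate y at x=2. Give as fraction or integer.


Direct proportion: y = kx
Find k: k = 30/6 = 5
Compute y at x=2: y = 5 * 2
y = 10

10


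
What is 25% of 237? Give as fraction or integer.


Compute 25% of 237
Convert percentage: 25% = 25/100
Multiply: 237 * 25/100
= 5925/100
= 237/4

237/4


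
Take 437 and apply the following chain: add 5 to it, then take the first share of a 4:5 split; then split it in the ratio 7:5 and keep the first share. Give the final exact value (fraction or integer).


Start with 437.
Step 1: Add 5: 437+5=442; split 4:5 first = 442*4/9 = 1768/9
Step 2: Split 7:5, first share = 1768/9 * 7/12 = 3094/27
Final result = 3094/27

3094/27


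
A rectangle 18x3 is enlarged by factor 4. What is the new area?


Original dimensions: 18 x 3
Enlargement factor = 4
New width = 18 * 4 = 72
New height = 3 * 4 = 12
New area = 72 * 12 = 864

864


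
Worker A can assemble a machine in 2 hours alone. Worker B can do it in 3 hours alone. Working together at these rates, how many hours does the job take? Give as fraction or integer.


Rate of A = 1/2 job per hour
Rate of B = 1/3 job per hour
Combined rate = 1/2 + 1/3
Find common denominator: (3 + 2)/(2*3) = 5/6
Combined rate = 5/6 job per hour
Time together = 1 / (5/6) = 6/5 hours

6/5


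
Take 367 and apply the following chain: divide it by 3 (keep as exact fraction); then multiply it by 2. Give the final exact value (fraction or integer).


Start with 367.
Step 1: Divide by 3: 367 / 3 = 367/3
Step 2: Multiply by 2: 367/3 * 2 = 734/3
Final result = 734/3

734/3


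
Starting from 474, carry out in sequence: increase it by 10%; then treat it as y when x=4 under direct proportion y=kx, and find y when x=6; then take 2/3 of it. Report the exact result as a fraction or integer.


Start with 474.
Step 1: Increase by 10%: 474 * 110/100 = 2607/5
Step 2: Direct prop: k = (2607/5)/4; new y = k*6 = 2607/5*6/4 = 7821/10
Step 3: Take 2/3: 7821/10 * 2/3 = 2607/5
Final result = 2607/5

2607/5


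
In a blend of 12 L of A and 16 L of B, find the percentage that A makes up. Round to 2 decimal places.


Volume of A = 12 L
Volume of B = 16 L
Total volume = 12 + 16 = 28 L
Percentage of A = (12/28) * 100
= 42.86%

42.86


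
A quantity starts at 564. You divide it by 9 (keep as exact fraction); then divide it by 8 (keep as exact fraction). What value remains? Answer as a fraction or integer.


Start with 564.
Step 1: Divide by 9: 564 / 9 = 188/3
Step 2: Divide by 8: 188/3 / 8 = 47/6
Final result = 47/6

47/6


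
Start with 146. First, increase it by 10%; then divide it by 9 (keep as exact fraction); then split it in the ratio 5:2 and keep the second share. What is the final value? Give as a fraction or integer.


Start with 146.
Step 1: Increase by 10%: 146 * 110/100 = 803/5
Step 2: Divide by 9: 803/5 / 9 = 803/45
Step 3: Split 5:2, second share = 803/45 * 2/7 = 1606/315
Final result = 1606/315

1606/315


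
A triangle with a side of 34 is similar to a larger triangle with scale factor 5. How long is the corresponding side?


Similar triangles have proportional sides
Scale factor = 5
Smaller side = 34
Corresponding larger side = 34 * 5
= 170

170


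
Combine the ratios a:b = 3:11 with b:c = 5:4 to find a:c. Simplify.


Given a:b = 3:11 and b:c = 5:4
Make b consistent. Multiply first ratio by 5: a:b = 15:55
Multiply second ratio by 11: b:c = 55:44
Now b = 55 in both, so a:b:c = 15:55:44
Therefore a:c = 15:44
Simplify by GCD: a:c = 15:44

15:44
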